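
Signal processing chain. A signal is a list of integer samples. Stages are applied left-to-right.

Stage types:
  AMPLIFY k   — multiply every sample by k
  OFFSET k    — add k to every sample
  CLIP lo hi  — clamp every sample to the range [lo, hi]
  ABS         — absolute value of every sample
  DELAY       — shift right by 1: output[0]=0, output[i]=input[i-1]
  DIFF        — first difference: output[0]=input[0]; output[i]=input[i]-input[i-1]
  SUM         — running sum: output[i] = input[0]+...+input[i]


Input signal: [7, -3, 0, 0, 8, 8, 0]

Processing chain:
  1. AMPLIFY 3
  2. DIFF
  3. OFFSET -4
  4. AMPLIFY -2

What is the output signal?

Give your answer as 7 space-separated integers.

Answer: -34 68 -10 8 -40 8 56

Derivation:
Input: [7, -3, 0, 0, 8, 8, 0]
Stage 1 (AMPLIFY 3): 7*3=21, -3*3=-9, 0*3=0, 0*3=0, 8*3=24, 8*3=24, 0*3=0 -> [21, -9, 0, 0, 24, 24, 0]
Stage 2 (DIFF): s[0]=21, -9-21=-30, 0--9=9, 0-0=0, 24-0=24, 24-24=0, 0-24=-24 -> [21, -30, 9, 0, 24, 0, -24]
Stage 3 (OFFSET -4): 21+-4=17, -30+-4=-34, 9+-4=5, 0+-4=-4, 24+-4=20, 0+-4=-4, -24+-4=-28 -> [17, -34, 5, -4, 20, -4, -28]
Stage 4 (AMPLIFY -2): 17*-2=-34, -34*-2=68, 5*-2=-10, -4*-2=8, 20*-2=-40, -4*-2=8, -28*-2=56 -> [-34, 68, -10, 8, -40, 8, 56]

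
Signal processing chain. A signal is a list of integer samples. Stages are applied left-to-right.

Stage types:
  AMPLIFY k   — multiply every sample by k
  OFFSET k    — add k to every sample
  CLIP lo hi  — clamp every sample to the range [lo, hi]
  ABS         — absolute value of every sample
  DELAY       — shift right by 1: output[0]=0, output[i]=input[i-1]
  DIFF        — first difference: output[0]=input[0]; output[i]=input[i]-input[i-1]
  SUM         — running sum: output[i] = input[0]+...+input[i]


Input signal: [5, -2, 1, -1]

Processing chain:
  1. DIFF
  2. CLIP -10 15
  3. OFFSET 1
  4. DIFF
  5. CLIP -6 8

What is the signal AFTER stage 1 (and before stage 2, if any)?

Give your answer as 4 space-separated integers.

Answer: 5 -7 3 -2

Derivation:
Input: [5, -2, 1, -1]
Stage 1 (DIFF): s[0]=5, -2-5=-7, 1--2=3, -1-1=-2 -> [5, -7, 3, -2]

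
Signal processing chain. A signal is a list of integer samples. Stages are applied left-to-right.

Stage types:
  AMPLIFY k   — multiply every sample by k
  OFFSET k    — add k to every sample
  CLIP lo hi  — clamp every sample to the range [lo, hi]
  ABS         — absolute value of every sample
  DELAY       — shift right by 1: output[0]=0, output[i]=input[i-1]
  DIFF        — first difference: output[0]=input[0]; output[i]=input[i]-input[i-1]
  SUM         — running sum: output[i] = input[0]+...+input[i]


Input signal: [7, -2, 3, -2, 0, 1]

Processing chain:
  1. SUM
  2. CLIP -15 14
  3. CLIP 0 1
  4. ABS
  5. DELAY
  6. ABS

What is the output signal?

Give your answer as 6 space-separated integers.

Answer: 0 1 1 1 1 1

Derivation:
Input: [7, -2, 3, -2, 0, 1]
Stage 1 (SUM): sum[0..0]=7, sum[0..1]=5, sum[0..2]=8, sum[0..3]=6, sum[0..4]=6, sum[0..5]=7 -> [7, 5, 8, 6, 6, 7]
Stage 2 (CLIP -15 14): clip(7,-15,14)=7, clip(5,-15,14)=5, clip(8,-15,14)=8, clip(6,-15,14)=6, clip(6,-15,14)=6, clip(7,-15,14)=7 -> [7, 5, 8, 6, 6, 7]
Stage 3 (CLIP 0 1): clip(7,0,1)=1, clip(5,0,1)=1, clip(8,0,1)=1, clip(6,0,1)=1, clip(6,0,1)=1, clip(7,0,1)=1 -> [1, 1, 1, 1, 1, 1]
Stage 4 (ABS): |1|=1, |1|=1, |1|=1, |1|=1, |1|=1, |1|=1 -> [1, 1, 1, 1, 1, 1]
Stage 5 (DELAY): [0, 1, 1, 1, 1, 1] = [0, 1, 1, 1, 1, 1] -> [0, 1, 1, 1, 1, 1]
Stage 6 (ABS): |0|=0, |1|=1, |1|=1, |1|=1, |1|=1, |1|=1 -> [0, 1, 1, 1, 1, 1]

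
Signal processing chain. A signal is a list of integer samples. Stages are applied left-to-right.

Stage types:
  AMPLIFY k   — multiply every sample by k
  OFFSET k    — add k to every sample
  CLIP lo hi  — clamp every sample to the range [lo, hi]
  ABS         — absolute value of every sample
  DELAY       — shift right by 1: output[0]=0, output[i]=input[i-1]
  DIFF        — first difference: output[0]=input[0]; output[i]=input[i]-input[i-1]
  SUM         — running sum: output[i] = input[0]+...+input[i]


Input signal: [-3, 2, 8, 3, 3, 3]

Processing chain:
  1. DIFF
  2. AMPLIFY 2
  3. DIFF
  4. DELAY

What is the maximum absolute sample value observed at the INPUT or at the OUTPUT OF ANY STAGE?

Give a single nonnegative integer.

Answer: 22

Derivation:
Input: [-3, 2, 8, 3, 3, 3] (max |s|=8)
Stage 1 (DIFF): s[0]=-3, 2--3=5, 8-2=6, 3-8=-5, 3-3=0, 3-3=0 -> [-3, 5, 6, -5, 0, 0] (max |s|=6)
Stage 2 (AMPLIFY 2): -3*2=-6, 5*2=10, 6*2=12, -5*2=-10, 0*2=0, 0*2=0 -> [-6, 10, 12, -10, 0, 0] (max |s|=12)
Stage 3 (DIFF): s[0]=-6, 10--6=16, 12-10=2, -10-12=-22, 0--10=10, 0-0=0 -> [-6, 16, 2, -22, 10, 0] (max |s|=22)
Stage 4 (DELAY): [0, -6, 16, 2, -22, 10] = [0, -6, 16, 2, -22, 10] -> [0, -6, 16, 2, -22, 10] (max |s|=22)
Overall max amplitude: 22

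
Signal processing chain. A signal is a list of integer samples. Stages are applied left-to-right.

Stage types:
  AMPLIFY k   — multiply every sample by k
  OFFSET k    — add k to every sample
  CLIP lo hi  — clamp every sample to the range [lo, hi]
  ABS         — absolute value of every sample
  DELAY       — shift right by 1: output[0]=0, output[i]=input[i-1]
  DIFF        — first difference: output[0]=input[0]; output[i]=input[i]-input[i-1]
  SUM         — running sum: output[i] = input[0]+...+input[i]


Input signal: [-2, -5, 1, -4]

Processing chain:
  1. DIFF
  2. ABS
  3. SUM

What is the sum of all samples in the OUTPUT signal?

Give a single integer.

Input: [-2, -5, 1, -4]
Stage 1 (DIFF): s[0]=-2, -5--2=-3, 1--5=6, -4-1=-5 -> [-2, -3, 6, -5]
Stage 2 (ABS): |-2|=2, |-3|=3, |6|=6, |-5|=5 -> [2, 3, 6, 5]
Stage 3 (SUM): sum[0..0]=2, sum[0..1]=5, sum[0..2]=11, sum[0..3]=16 -> [2, 5, 11, 16]
Output sum: 34

Answer: 34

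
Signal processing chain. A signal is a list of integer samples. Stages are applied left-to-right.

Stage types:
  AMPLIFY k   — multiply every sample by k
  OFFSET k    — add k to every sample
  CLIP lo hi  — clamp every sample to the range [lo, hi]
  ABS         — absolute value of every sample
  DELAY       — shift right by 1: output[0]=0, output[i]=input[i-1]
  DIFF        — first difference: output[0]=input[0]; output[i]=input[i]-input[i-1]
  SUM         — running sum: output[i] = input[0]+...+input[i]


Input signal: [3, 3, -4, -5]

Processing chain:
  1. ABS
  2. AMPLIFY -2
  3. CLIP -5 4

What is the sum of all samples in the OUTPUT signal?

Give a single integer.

Input: [3, 3, -4, -5]
Stage 1 (ABS): |3|=3, |3|=3, |-4|=4, |-5|=5 -> [3, 3, 4, 5]
Stage 2 (AMPLIFY -2): 3*-2=-6, 3*-2=-6, 4*-2=-8, 5*-2=-10 -> [-6, -6, -8, -10]
Stage 3 (CLIP -5 4): clip(-6,-5,4)=-5, clip(-6,-5,4)=-5, clip(-8,-5,4)=-5, clip(-10,-5,4)=-5 -> [-5, -5, -5, -5]
Output sum: -20

Answer: -20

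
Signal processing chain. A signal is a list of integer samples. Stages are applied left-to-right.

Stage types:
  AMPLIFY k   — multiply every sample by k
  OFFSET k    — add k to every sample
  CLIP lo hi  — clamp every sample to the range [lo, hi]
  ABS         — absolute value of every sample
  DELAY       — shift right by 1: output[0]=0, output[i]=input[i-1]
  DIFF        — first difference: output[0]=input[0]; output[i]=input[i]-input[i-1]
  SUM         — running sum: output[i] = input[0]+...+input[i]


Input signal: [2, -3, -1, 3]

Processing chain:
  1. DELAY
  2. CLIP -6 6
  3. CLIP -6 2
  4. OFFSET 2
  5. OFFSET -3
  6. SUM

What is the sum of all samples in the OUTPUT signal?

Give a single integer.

Input: [2, -3, -1, 3]
Stage 1 (DELAY): [0, 2, -3, -1] = [0, 2, -3, -1] -> [0, 2, -3, -1]
Stage 2 (CLIP -6 6): clip(0,-6,6)=0, clip(2,-6,6)=2, clip(-3,-6,6)=-3, clip(-1,-6,6)=-1 -> [0, 2, -3, -1]
Stage 3 (CLIP -6 2): clip(0,-6,2)=0, clip(2,-6,2)=2, clip(-3,-6,2)=-3, clip(-1,-6,2)=-1 -> [0, 2, -3, -1]
Stage 4 (OFFSET 2): 0+2=2, 2+2=4, -3+2=-1, -1+2=1 -> [2, 4, -1, 1]
Stage 5 (OFFSET -3): 2+-3=-1, 4+-3=1, -1+-3=-4, 1+-3=-2 -> [-1, 1, -4, -2]
Stage 6 (SUM): sum[0..0]=-1, sum[0..1]=0, sum[0..2]=-4, sum[0..3]=-6 -> [-1, 0, -4, -6]
Output sum: -11

Answer: -11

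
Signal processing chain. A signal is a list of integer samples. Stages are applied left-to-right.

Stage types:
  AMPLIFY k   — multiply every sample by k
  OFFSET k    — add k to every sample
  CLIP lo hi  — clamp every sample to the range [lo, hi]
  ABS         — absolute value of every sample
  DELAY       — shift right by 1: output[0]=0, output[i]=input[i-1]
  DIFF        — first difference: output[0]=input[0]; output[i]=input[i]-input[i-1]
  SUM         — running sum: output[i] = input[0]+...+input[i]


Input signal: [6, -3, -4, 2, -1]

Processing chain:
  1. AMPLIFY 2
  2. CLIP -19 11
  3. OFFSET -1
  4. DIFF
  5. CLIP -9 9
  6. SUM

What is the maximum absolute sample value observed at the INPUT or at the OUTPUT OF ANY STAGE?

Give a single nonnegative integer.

Input: [6, -3, -4, 2, -1] (max |s|=6)
Stage 1 (AMPLIFY 2): 6*2=12, -3*2=-6, -4*2=-8, 2*2=4, -1*2=-2 -> [12, -6, -8, 4, -2] (max |s|=12)
Stage 2 (CLIP -19 11): clip(12,-19,11)=11, clip(-6,-19,11)=-6, clip(-8,-19,11)=-8, clip(4,-19,11)=4, clip(-2,-19,11)=-2 -> [11, -6, -8, 4, -2] (max |s|=11)
Stage 3 (OFFSET -1): 11+-1=10, -6+-1=-7, -8+-1=-9, 4+-1=3, -2+-1=-3 -> [10, -7, -9, 3, -3] (max |s|=10)
Stage 4 (DIFF): s[0]=10, -7-10=-17, -9--7=-2, 3--9=12, -3-3=-6 -> [10, -17, -2, 12, -6] (max |s|=17)
Stage 5 (CLIP -9 9): clip(10,-9,9)=9, clip(-17,-9,9)=-9, clip(-2,-9,9)=-2, clip(12,-9,9)=9, clip(-6,-9,9)=-6 -> [9, -9, -2, 9, -6] (max |s|=9)
Stage 6 (SUM): sum[0..0]=9, sum[0..1]=0, sum[0..2]=-2, sum[0..3]=7, sum[0..4]=1 -> [9, 0, -2, 7, 1] (max |s|=9)
Overall max amplitude: 17

Answer: 17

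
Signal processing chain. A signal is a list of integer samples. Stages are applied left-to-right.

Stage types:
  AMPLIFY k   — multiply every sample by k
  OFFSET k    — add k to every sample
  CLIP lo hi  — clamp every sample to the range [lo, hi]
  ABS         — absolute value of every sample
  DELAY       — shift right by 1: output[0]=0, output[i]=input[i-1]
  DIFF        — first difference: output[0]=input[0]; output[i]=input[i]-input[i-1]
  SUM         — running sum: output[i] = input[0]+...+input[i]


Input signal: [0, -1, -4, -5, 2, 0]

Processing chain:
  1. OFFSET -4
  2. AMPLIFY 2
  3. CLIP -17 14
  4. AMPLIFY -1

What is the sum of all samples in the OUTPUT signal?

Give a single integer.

Answer: 63

Derivation:
Input: [0, -1, -4, -5, 2, 0]
Stage 1 (OFFSET -4): 0+-4=-4, -1+-4=-5, -4+-4=-8, -5+-4=-9, 2+-4=-2, 0+-4=-4 -> [-4, -5, -8, -9, -2, -4]
Stage 2 (AMPLIFY 2): -4*2=-8, -5*2=-10, -8*2=-16, -9*2=-18, -2*2=-4, -4*2=-8 -> [-8, -10, -16, -18, -4, -8]
Stage 3 (CLIP -17 14): clip(-8,-17,14)=-8, clip(-10,-17,14)=-10, clip(-16,-17,14)=-16, clip(-18,-17,14)=-17, clip(-4,-17,14)=-4, clip(-8,-17,14)=-8 -> [-8, -10, -16, -17, -4, -8]
Stage 4 (AMPLIFY -1): -8*-1=8, -10*-1=10, -16*-1=16, -17*-1=17, -4*-1=4, -8*-1=8 -> [8, 10, 16, 17, 4, 8]
Output sum: 63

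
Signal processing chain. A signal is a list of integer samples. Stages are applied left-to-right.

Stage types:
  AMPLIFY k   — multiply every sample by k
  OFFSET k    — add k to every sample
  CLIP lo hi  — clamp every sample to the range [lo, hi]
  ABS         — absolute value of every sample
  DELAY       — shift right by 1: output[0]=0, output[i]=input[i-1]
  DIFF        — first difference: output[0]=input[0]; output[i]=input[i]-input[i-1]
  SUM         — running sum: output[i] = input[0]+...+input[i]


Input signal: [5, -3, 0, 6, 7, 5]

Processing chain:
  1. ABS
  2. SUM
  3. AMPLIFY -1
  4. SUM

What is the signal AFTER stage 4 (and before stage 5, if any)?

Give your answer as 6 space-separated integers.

Input: [5, -3, 0, 6, 7, 5]
Stage 1 (ABS): |5|=5, |-3|=3, |0|=0, |6|=6, |7|=7, |5|=5 -> [5, 3, 0, 6, 7, 5]
Stage 2 (SUM): sum[0..0]=5, sum[0..1]=8, sum[0..2]=8, sum[0..3]=14, sum[0..4]=21, sum[0..5]=26 -> [5, 8, 8, 14, 21, 26]
Stage 3 (AMPLIFY -1): 5*-1=-5, 8*-1=-8, 8*-1=-8, 14*-1=-14, 21*-1=-21, 26*-1=-26 -> [-5, -8, -8, -14, -21, -26]
Stage 4 (SUM): sum[0..0]=-5, sum[0..1]=-13, sum[0..2]=-21, sum[0..3]=-35, sum[0..4]=-56, sum[0..5]=-82 -> [-5, -13, -21, -35, -56, -82]

Answer: -5 -13 -21 -35 -56 -82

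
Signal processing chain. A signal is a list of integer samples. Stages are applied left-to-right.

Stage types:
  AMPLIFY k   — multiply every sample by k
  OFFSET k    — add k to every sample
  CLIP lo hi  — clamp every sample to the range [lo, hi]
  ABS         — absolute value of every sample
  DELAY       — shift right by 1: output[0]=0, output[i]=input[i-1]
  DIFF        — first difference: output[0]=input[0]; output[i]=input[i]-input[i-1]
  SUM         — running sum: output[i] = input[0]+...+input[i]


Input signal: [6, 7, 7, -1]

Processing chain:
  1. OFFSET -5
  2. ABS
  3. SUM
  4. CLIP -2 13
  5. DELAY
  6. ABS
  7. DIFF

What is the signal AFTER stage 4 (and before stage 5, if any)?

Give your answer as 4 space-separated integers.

Input: [6, 7, 7, -1]
Stage 1 (OFFSET -5): 6+-5=1, 7+-5=2, 7+-5=2, -1+-5=-6 -> [1, 2, 2, -6]
Stage 2 (ABS): |1|=1, |2|=2, |2|=2, |-6|=6 -> [1, 2, 2, 6]
Stage 3 (SUM): sum[0..0]=1, sum[0..1]=3, sum[0..2]=5, sum[0..3]=11 -> [1, 3, 5, 11]
Stage 4 (CLIP -2 13): clip(1,-2,13)=1, clip(3,-2,13)=3, clip(5,-2,13)=5, clip(11,-2,13)=11 -> [1, 3, 5, 11]

Answer: 1 3 5 11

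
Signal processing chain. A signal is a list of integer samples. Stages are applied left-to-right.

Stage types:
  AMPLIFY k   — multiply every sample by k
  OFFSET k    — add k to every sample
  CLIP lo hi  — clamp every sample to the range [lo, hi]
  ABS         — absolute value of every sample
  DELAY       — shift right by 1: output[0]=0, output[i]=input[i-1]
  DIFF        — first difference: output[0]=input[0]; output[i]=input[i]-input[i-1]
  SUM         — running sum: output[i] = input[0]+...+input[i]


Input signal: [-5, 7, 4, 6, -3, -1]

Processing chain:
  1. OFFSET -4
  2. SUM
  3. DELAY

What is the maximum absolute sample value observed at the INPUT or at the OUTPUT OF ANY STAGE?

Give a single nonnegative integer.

Input: [-5, 7, 4, 6, -3, -1] (max |s|=7)
Stage 1 (OFFSET -4): -5+-4=-9, 7+-4=3, 4+-4=0, 6+-4=2, -3+-4=-7, -1+-4=-5 -> [-9, 3, 0, 2, -7, -5] (max |s|=9)
Stage 2 (SUM): sum[0..0]=-9, sum[0..1]=-6, sum[0..2]=-6, sum[0..3]=-4, sum[0..4]=-11, sum[0..5]=-16 -> [-9, -6, -6, -4, -11, -16] (max |s|=16)
Stage 3 (DELAY): [0, -9, -6, -6, -4, -11] = [0, -9, -6, -6, -4, -11] -> [0, -9, -6, -6, -4, -11] (max |s|=11)
Overall max amplitude: 16

Answer: 16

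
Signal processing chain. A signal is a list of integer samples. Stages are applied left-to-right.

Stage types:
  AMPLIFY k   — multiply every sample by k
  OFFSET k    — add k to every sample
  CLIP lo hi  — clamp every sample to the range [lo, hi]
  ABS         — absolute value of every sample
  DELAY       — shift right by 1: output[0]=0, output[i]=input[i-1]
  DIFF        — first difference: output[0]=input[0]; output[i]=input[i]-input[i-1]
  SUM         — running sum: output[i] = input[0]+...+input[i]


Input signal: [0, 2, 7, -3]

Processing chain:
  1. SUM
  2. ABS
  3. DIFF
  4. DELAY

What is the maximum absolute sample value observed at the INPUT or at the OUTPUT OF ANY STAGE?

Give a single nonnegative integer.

Input: [0, 2, 7, -3] (max |s|=7)
Stage 1 (SUM): sum[0..0]=0, sum[0..1]=2, sum[0..2]=9, sum[0..3]=6 -> [0, 2, 9, 6] (max |s|=9)
Stage 2 (ABS): |0|=0, |2|=2, |9|=9, |6|=6 -> [0, 2, 9, 6] (max |s|=9)
Stage 3 (DIFF): s[0]=0, 2-0=2, 9-2=7, 6-9=-3 -> [0, 2, 7, -3] (max |s|=7)
Stage 4 (DELAY): [0, 0, 2, 7] = [0, 0, 2, 7] -> [0, 0, 2, 7] (max |s|=7)
Overall max amplitude: 9

Answer: 9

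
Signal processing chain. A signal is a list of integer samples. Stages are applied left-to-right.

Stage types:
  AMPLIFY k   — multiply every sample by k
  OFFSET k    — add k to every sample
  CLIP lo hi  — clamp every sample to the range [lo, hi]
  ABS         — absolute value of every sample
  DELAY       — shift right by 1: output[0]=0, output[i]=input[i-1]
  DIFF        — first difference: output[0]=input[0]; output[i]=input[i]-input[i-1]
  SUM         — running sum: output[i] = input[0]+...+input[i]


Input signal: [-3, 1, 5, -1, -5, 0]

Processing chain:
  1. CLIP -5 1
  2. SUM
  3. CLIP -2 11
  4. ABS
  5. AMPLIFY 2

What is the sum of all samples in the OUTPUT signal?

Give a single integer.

Input: [-3, 1, 5, -1, -5, 0]
Stage 1 (CLIP -5 1): clip(-3,-5,1)=-3, clip(1,-5,1)=1, clip(5,-5,1)=1, clip(-1,-5,1)=-1, clip(-5,-5,1)=-5, clip(0,-5,1)=0 -> [-3, 1, 1, -1, -5, 0]
Stage 2 (SUM): sum[0..0]=-3, sum[0..1]=-2, sum[0..2]=-1, sum[0..3]=-2, sum[0..4]=-7, sum[0..5]=-7 -> [-3, -2, -1, -2, -7, -7]
Stage 3 (CLIP -2 11): clip(-3,-2,11)=-2, clip(-2,-2,11)=-2, clip(-1,-2,11)=-1, clip(-2,-2,11)=-2, clip(-7,-2,11)=-2, clip(-7,-2,11)=-2 -> [-2, -2, -1, -2, -2, -2]
Stage 4 (ABS): |-2|=2, |-2|=2, |-1|=1, |-2|=2, |-2|=2, |-2|=2 -> [2, 2, 1, 2, 2, 2]
Stage 5 (AMPLIFY 2): 2*2=4, 2*2=4, 1*2=2, 2*2=4, 2*2=4, 2*2=4 -> [4, 4, 2, 4, 4, 4]
Output sum: 22

Answer: 22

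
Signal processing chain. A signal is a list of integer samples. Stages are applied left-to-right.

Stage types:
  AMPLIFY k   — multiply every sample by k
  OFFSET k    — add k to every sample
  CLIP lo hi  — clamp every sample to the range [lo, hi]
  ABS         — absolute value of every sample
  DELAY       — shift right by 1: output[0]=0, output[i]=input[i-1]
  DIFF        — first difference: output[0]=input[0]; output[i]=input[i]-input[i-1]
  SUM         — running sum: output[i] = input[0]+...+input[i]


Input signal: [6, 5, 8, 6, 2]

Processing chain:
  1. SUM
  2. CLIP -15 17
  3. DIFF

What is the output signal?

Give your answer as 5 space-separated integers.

Answer: 6 5 6 0 0

Derivation:
Input: [6, 5, 8, 6, 2]
Stage 1 (SUM): sum[0..0]=6, sum[0..1]=11, sum[0..2]=19, sum[0..3]=25, sum[0..4]=27 -> [6, 11, 19, 25, 27]
Stage 2 (CLIP -15 17): clip(6,-15,17)=6, clip(11,-15,17)=11, clip(19,-15,17)=17, clip(25,-15,17)=17, clip(27,-15,17)=17 -> [6, 11, 17, 17, 17]
Stage 3 (DIFF): s[0]=6, 11-6=5, 17-11=6, 17-17=0, 17-17=0 -> [6, 5, 6, 0, 0]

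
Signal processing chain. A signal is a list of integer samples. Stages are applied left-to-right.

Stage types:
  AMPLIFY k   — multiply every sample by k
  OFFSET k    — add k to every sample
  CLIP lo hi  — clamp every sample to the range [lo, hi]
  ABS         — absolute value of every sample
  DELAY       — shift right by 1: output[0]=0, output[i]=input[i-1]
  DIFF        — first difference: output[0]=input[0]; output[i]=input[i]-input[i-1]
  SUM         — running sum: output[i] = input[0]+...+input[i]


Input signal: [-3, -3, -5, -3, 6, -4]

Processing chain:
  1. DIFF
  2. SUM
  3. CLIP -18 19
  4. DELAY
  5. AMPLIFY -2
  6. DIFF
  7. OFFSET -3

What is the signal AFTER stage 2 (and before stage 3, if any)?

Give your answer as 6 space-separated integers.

Answer: -3 -3 -5 -3 6 -4

Derivation:
Input: [-3, -3, -5, -3, 6, -4]
Stage 1 (DIFF): s[0]=-3, -3--3=0, -5--3=-2, -3--5=2, 6--3=9, -4-6=-10 -> [-3, 0, -2, 2, 9, -10]
Stage 2 (SUM): sum[0..0]=-3, sum[0..1]=-3, sum[0..2]=-5, sum[0..3]=-3, sum[0..4]=6, sum[0..5]=-4 -> [-3, -3, -5, -3, 6, -4]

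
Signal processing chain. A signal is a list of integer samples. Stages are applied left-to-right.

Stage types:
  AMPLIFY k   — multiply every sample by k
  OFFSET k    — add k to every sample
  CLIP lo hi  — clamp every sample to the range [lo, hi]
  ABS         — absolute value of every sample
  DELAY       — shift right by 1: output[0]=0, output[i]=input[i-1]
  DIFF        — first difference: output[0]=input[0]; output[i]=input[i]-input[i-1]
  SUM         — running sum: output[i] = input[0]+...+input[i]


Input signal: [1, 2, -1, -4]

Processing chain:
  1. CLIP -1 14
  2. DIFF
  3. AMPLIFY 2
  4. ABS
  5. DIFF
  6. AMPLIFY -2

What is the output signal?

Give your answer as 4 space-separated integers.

Input: [1, 2, -1, -4]
Stage 1 (CLIP -1 14): clip(1,-1,14)=1, clip(2,-1,14)=2, clip(-1,-1,14)=-1, clip(-4,-1,14)=-1 -> [1, 2, -1, -1]
Stage 2 (DIFF): s[0]=1, 2-1=1, -1-2=-3, -1--1=0 -> [1, 1, -3, 0]
Stage 3 (AMPLIFY 2): 1*2=2, 1*2=2, -3*2=-6, 0*2=0 -> [2, 2, -6, 0]
Stage 4 (ABS): |2|=2, |2|=2, |-6|=6, |0|=0 -> [2, 2, 6, 0]
Stage 5 (DIFF): s[0]=2, 2-2=0, 6-2=4, 0-6=-6 -> [2, 0, 4, -6]
Stage 6 (AMPLIFY -2): 2*-2=-4, 0*-2=0, 4*-2=-8, -6*-2=12 -> [-4, 0, -8, 12]

Answer: -4 0 -8 12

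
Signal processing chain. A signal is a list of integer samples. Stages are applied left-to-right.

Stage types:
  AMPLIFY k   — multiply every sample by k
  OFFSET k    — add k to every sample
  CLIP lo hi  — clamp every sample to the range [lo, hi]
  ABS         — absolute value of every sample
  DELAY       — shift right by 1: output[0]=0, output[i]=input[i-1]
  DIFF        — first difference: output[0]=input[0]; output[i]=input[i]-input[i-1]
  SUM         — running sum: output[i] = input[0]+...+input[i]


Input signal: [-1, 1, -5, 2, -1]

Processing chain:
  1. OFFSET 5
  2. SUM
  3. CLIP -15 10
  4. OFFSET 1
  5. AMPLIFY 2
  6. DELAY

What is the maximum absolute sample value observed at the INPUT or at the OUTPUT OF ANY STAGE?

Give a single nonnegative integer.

Input: [-1, 1, -5, 2, -1] (max |s|=5)
Stage 1 (OFFSET 5): -1+5=4, 1+5=6, -5+5=0, 2+5=7, -1+5=4 -> [4, 6, 0, 7, 4] (max |s|=7)
Stage 2 (SUM): sum[0..0]=4, sum[0..1]=10, sum[0..2]=10, sum[0..3]=17, sum[0..4]=21 -> [4, 10, 10, 17, 21] (max |s|=21)
Stage 3 (CLIP -15 10): clip(4,-15,10)=4, clip(10,-15,10)=10, clip(10,-15,10)=10, clip(17,-15,10)=10, clip(21,-15,10)=10 -> [4, 10, 10, 10, 10] (max |s|=10)
Stage 4 (OFFSET 1): 4+1=5, 10+1=11, 10+1=11, 10+1=11, 10+1=11 -> [5, 11, 11, 11, 11] (max |s|=11)
Stage 5 (AMPLIFY 2): 5*2=10, 11*2=22, 11*2=22, 11*2=22, 11*2=22 -> [10, 22, 22, 22, 22] (max |s|=22)
Stage 6 (DELAY): [0, 10, 22, 22, 22] = [0, 10, 22, 22, 22] -> [0, 10, 22, 22, 22] (max |s|=22)
Overall max amplitude: 22

Answer: 22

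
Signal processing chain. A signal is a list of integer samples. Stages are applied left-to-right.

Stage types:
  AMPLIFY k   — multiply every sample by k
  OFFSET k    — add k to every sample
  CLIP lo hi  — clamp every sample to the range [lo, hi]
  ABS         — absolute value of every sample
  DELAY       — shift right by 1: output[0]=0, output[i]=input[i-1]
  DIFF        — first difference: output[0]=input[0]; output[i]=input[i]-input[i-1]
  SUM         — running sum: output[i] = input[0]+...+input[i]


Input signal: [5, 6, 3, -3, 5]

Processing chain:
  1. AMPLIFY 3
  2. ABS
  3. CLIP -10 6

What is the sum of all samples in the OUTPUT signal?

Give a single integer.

Answer: 30

Derivation:
Input: [5, 6, 3, -3, 5]
Stage 1 (AMPLIFY 3): 5*3=15, 6*3=18, 3*3=9, -3*3=-9, 5*3=15 -> [15, 18, 9, -9, 15]
Stage 2 (ABS): |15|=15, |18|=18, |9|=9, |-9|=9, |15|=15 -> [15, 18, 9, 9, 15]
Stage 3 (CLIP -10 6): clip(15,-10,6)=6, clip(18,-10,6)=6, clip(9,-10,6)=6, clip(9,-10,6)=6, clip(15,-10,6)=6 -> [6, 6, 6, 6, 6]
Output sum: 30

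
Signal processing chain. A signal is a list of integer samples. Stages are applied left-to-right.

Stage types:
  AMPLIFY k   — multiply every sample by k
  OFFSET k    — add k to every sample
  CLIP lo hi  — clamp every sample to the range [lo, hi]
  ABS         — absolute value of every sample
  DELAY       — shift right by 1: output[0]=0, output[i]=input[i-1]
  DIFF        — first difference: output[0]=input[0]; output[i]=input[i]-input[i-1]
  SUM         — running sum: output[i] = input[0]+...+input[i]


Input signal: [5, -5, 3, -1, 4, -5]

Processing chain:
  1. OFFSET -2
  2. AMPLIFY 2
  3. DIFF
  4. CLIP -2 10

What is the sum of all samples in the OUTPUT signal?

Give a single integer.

Input: [5, -5, 3, -1, 4, -5]
Stage 1 (OFFSET -2): 5+-2=3, -5+-2=-7, 3+-2=1, -1+-2=-3, 4+-2=2, -5+-2=-7 -> [3, -7, 1, -3, 2, -7]
Stage 2 (AMPLIFY 2): 3*2=6, -7*2=-14, 1*2=2, -3*2=-6, 2*2=4, -7*2=-14 -> [6, -14, 2, -6, 4, -14]
Stage 3 (DIFF): s[0]=6, -14-6=-20, 2--14=16, -6-2=-8, 4--6=10, -14-4=-18 -> [6, -20, 16, -8, 10, -18]
Stage 4 (CLIP -2 10): clip(6,-2,10)=6, clip(-20,-2,10)=-2, clip(16,-2,10)=10, clip(-8,-2,10)=-2, clip(10,-2,10)=10, clip(-18,-2,10)=-2 -> [6, -2, 10, -2, 10, -2]
Output sum: 20

Answer: 20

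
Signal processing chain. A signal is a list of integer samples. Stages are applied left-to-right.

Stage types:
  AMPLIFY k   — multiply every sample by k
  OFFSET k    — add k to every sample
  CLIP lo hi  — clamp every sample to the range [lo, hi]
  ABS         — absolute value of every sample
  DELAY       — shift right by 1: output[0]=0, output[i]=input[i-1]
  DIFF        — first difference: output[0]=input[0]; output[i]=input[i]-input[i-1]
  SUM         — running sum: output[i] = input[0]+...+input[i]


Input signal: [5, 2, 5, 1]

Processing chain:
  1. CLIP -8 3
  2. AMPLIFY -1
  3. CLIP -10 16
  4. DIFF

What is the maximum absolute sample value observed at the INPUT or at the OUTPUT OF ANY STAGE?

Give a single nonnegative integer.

Answer: 5

Derivation:
Input: [5, 2, 5, 1] (max |s|=5)
Stage 1 (CLIP -8 3): clip(5,-8,3)=3, clip(2,-8,3)=2, clip(5,-8,3)=3, clip(1,-8,3)=1 -> [3, 2, 3, 1] (max |s|=3)
Stage 2 (AMPLIFY -1): 3*-1=-3, 2*-1=-2, 3*-1=-3, 1*-1=-1 -> [-3, -2, -3, -1] (max |s|=3)
Stage 3 (CLIP -10 16): clip(-3,-10,16)=-3, clip(-2,-10,16)=-2, clip(-3,-10,16)=-3, clip(-1,-10,16)=-1 -> [-3, -2, -3, -1] (max |s|=3)
Stage 4 (DIFF): s[0]=-3, -2--3=1, -3--2=-1, -1--3=2 -> [-3, 1, -1, 2] (max |s|=3)
Overall max amplitude: 5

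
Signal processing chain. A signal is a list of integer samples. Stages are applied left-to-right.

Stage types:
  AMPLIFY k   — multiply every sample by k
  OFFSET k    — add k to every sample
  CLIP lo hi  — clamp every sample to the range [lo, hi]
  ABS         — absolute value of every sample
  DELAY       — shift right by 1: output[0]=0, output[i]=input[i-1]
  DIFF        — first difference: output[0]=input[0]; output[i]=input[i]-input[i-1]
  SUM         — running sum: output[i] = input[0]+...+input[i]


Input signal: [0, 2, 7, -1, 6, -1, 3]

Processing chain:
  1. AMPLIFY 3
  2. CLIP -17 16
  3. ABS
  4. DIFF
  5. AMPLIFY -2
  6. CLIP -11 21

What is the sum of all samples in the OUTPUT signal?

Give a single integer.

Answer: -2

Derivation:
Input: [0, 2, 7, -1, 6, -1, 3]
Stage 1 (AMPLIFY 3): 0*3=0, 2*3=6, 7*3=21, -1*3=-3, 6*3=18, -1*3=-3, 3*3=9 -> [0, 6, 21, -3, 18, -3, 9]
Stage 2 (CLIP -17 16): clip(0,-17,16)=0, clip(6,-17,16)=6, clip(21,-17,16)=16, clip(-3,-17,16)=-3, clip(18,-17,16)=16, clip(-3,-17,16)=-3, clip(9,-17,16)=9 -> [0, 6, 16, -3, 16, -3, 9]
Stage 3 (ABS): |0|=0, |6|=6, |16|=16, |-3|=3, |16|=16, |-3|=3, |9|=9 -> [0, 6, 16, 3, 16, 3, 9]
Stage 4 (DIFF): s[0]=0, 6-0=6, 16-6=10, 3-16=-13, 16-3=13, 3-16=-13, 9-3=6 -> [0, 6, 10, -13, 13, -13, 6]
Stage 5 (AMPLIFY -2): 0*-2=0, 6*-2=-12, 10*-2=-20, -13*-2=26, 13*-2=-26, -13*-2=26, 6*-2=-12 -> [0, -12, -20, 26, -26, 26, -12]
Stage 6 (CLIP -11 21): clip(0,-11,21)=0, clip(-12,-11,21)=-11, clip(-20,-11,21)=-11, clip(26,-11,21)=21, clip(-26,-11,21)=-11, clip(26,-11,21)=21, clip(-12,-11,21)=-11 -> [0, -11, -11, 21, -11, 21, -11]
Output sum: -2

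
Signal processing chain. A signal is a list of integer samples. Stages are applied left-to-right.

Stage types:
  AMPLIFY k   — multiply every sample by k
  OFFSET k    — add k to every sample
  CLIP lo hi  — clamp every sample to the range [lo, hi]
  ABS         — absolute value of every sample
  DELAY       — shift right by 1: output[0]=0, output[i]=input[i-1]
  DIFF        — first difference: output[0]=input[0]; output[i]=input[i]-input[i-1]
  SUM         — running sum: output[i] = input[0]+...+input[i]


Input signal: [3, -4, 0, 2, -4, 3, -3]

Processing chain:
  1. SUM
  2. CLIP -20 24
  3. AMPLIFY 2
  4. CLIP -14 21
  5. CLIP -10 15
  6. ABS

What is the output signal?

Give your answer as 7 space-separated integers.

Answer: 6 2 2 2 6 0 6

Derivation:
Input: [3, -4, 0, 2, -4, 3, -3]
Stage 1 (SUM): sum[0..0]=3, sum[0..1]=-1, sum[0..2]=-1, sum[0..3]=1, sum[0..4]=-3, sum[0..5]=0, sum[0..6]=-3 -> [3, -1, -1, 1, -3, 0, -3]
Stage 2 (CLIP -20 24): clip(3,-20,24)=3, clip(-1,-20,24)=-1, clip(-1,-20,24)=-1, clip(1,-20,24)=1, clip(-3,-20,24)=-3, clip(0,-20,24)=0, clip(-3,-20,24)=-3 -> [3, -1, -1, 1, -3, 0, -3]
Stage 3 (AMPLIFY 2): 3*2=6, -1*2=-2, -1*2=-2, 1*2=2, -3*2=-6, 0*2=0, -3*2=-6 -> [6, -2, -2, 2, -6, 0, -6]
Stage 4 (CLIP -14 21): clip(6,-14,21)=6, clip(-2,-14,21)=-2, clip(-2,-14,21)=-2, clip(2,-14,21)=2, clip(-6,-14,21)=-6, clip(0,-14,21)=0, clip(-6,-14,21)=-6 -> [6, -2, -2, 2, -6, 0, -6]
Stage 5 (CLIP -10 15): clip(6,-10,15)=6, clip(-2,-10,15)=-2, clip(-2,-10,15)=-2, clip(2,-10,15)=2, clip(-6,-10,15)=-6, clip(0,-10,15)=0, clip(-6,-10,15)=-6 -> [6, -2, -2, 2, -6, 0, -6]
Stage 6 (ABS): |6|=6, |-2|=2, |-2|=2, |2|=2, |-6|=6, |0|=0, |-6|=6 -> [6, 2, 2, 2, 6, 0, 6]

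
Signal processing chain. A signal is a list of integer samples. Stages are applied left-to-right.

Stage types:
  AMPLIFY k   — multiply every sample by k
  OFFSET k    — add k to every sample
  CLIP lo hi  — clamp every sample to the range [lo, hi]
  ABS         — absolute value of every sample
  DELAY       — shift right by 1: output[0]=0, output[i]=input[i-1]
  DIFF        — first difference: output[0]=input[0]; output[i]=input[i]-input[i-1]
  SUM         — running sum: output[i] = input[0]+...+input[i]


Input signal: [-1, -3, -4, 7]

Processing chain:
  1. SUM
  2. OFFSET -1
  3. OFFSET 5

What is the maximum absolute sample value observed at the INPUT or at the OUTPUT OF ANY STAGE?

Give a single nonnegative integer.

Answer: 9

Derivation:
Input: [-1, -3, -4, 7] (max |s|=7)
Stage 1 (SUM): sum[0..0]=-1, sum[0..1]=-4, sum[0..2]=-8, sum[0..3]=-1 -> [-1, -4, -8, -1] (max |s|=8)
Stage 2 (OFFSET -1): -1+-1=-2, -4+-1=-5, -8+-1=-9, -1+-1=-2 -> [-2, -5, -9, -2] (max |s|=9)
Stage 3 (OFFSET 5): -2+5=3, -5+5=0, -9+5=-4, -2+5=3 -> [3, 0, -4, 3] (max |s|=4)
Overall max amplitude: 9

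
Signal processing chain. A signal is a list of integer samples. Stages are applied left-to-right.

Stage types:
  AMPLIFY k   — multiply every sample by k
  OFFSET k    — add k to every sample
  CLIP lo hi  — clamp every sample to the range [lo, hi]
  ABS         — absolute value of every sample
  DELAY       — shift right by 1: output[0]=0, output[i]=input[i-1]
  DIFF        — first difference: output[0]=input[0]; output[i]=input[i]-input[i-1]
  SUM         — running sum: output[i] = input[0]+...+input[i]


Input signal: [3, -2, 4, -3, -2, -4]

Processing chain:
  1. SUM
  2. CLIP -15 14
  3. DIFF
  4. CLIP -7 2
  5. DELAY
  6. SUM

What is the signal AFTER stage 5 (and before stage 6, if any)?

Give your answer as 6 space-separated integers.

Input: [3, -2, 4, -3, -2, -4]
Stage 1 (SUM): sum[0..0]=3, sum[0..1]=1, sum[0..2]=5, sum[0..3]=2, sum[0..4]=0, sum[0..5]=-4 -> [3, 1, 5, 2, 0, -4]
Stage 2 (CLIP -15 14): clip(3,-15,14)=3, clip(1,-15,14)=1, clip(5,-15,14)=5, clip(2,-15,14)=2, clip(0,-15,14)=0, clip(-4,-15,14)=-4 -> [3, 1, 5, 2, 0, -4]
Stage 3 (DIFF): s[0]=3, 1-3=-2, 5-1=4, 2-5=-3, 0-2=-2, -4-0=-4 -> [3, -2, 4, -3, -2, -4]
Stage 4 (CLIP -7 2): clip(3,-7,2)=2, clip(-2,-7,2)=-2, clip(4,-7,2)=2, clip(-3,-7,2)=-3, clip(-2,-7,2)=-2, clip(-4,-7,2)=-4 -> [2, -2, 2, -3, -2, -4]
Stage 5 (DELAY): [0, 2, -2, 2, -3, -2] = [0, 2, -2, 2, -3, -2] -> [0, 2, -2, 2, -3, -2]

Answer: 0 2 -2 2 -3 -2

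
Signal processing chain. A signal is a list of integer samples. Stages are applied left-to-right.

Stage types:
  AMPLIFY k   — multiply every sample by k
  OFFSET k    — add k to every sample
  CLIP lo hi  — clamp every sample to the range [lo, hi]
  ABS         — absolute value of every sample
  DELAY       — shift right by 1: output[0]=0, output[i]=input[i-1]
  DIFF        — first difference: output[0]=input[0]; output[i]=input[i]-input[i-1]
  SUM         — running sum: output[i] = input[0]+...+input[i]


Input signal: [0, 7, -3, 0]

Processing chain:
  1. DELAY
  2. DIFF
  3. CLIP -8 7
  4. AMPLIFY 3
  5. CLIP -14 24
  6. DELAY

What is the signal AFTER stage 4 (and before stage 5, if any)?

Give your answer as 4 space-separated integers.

Input: [0, 7, -3, 0]
Stage 1 (DELAY): [0, 0, 7, -3] = [0, 0, 7, -3] -> [0, 0, 7, -3]
Stage 2 (DIFF): s[0]=0, 0-0=0, 7-0=7, -3-7=-10 -> [0, 0, 7, -10]
Stage 3 (CLIP -8 7): clip(0,-8,7)=0, clip(0,-8,7)=0, clip(7,-8,7)=7, clip(-10,-8,7)=-8 -> [0, 0, 7, -8]
Stage 4 (AMPLIFY 3): 0*3=0, 0*3=0, 7*3=21, -8*3=-24 -> [0, 0, 21, -24]

Answer: 0 0 21 -24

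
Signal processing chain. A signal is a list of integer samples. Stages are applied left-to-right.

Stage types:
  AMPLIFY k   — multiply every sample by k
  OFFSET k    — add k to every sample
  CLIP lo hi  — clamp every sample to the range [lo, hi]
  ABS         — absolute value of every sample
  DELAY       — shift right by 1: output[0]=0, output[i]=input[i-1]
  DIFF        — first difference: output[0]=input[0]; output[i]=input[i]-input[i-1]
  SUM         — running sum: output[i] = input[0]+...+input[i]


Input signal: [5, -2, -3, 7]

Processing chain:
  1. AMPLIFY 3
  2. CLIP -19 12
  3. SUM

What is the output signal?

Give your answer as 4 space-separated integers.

Input: [5, -2, -3, 7]
Stage 1 (AMPLIFY 3): 5*3=15, -2*3=-6, -3*3=-9, 7*3=21 -> [15, -6, -9, 21]
Stage 2 (CLIP -19 12): clip(15,-19,12)=12, clip(-6,-19,12)=-6, clip(-9,-19,12)=-9, clip(21,-19,12)=12 -> [12, -6, -9, 12]
Stage 3 (SUM): sum[0..0]=12, sum[0..1]=6, sum[0..2]=-3, sum[0..3]=9 -> [12, 6, -3, 9]

Answer: 12 6 -3 9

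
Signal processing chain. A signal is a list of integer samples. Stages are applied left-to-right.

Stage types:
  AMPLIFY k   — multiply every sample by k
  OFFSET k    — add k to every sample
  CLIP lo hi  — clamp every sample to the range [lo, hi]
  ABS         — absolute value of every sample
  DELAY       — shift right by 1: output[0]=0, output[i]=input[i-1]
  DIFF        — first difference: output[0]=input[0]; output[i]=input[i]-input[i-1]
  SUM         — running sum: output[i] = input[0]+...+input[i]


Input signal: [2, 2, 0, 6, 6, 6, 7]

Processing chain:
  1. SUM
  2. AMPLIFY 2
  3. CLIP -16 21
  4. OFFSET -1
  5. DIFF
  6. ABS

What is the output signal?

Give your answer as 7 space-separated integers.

Answer: 3 4 0 12 1 0 0

Derivation:
Input: [2, 2, 0, 6, 6, 6, 7]
Stage 1 (SUM): sum[0..0]=2, sum[0..1]=4, sum[0..2]=4, sum[0..3]=10, sum[0..4]=16, sum[0..5]=22, sum[0..6]=29 -> [2, 4, 4, 10, 16, 22, 29]
Stage 2 (AMPLIFY 2): 2*2=4, 4*2=8, 4*2=8, 10*2=20, 16*2=32, 22*2=44, 29*2=58 -> [4, 8, 8, 20, 32, 44, 58]
Stage 3 (CLIP -16 21): clip(4,-16,21)=4, clip(8,-16,21)=8, clip(8,-16,21)=8, clip(20,-16,21)=20, clip(32,-16,21)=21, clip(44,-16,21)=21, clip(58,-16,21)=21 -> [4, 8, 8, 20, 21, 21, 21]
Stage 4 (OFFSET -1): 4+-1=3, 8+-1=7, 8+-1=7, 20+-1=19, 21+-1=20, 21+-1=20, 21+-1=20 -> [3, 7, 7, 19, 20, 20, 20]
Stage 5 (DIFF): s[0]=3, 7-3=4, 7-7=0, 19-7=12, 20-19=1, 20-20=0, 20-20=0 -> [3, 4, 0, 12, 1, 0, 0]
Stage 6 (ABS): |3|=3, |4|=4, |0|=0, |12|=12, |1|=1, |0|=0, |0|=0 -> [3, 4, 0, 12, 1, 0, 0]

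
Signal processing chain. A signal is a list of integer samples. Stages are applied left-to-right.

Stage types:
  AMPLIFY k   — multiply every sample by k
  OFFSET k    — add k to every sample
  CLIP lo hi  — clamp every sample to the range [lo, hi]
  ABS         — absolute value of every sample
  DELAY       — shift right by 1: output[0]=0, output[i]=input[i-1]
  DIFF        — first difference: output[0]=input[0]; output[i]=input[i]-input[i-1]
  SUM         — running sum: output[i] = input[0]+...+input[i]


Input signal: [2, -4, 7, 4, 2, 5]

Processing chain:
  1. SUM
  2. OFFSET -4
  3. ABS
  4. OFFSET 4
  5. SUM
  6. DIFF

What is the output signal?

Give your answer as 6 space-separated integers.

Input: [2, -4, 7, 4, 2, 5]
Stage 1 (SUM): sum[0..0]=2, sum[0..1]=-2, sum[0..2]=5, sum[0..3]=9, sum[0..4]=11, sum[0..5]=16 -> [2, -2, 5, 9, 11, 16]
Stage 2 (OFFSET -4): 2+-4=-2, -2+-4=-6, 5+-4=1, 9+-4=5, 11+-4=7, 16+-4=12 -> [-2, -6, 1, 5, 7, 12]
Stage 3 (ABS): |-2|=2, |-6|=6, |1|=1, |5|=5, |7|=7, |12|=12 -> [2, 6, 1, 5, 7, 12]
Stage 4 (OFFSET 4): 2+4=6, 6+4=10, 1+4=5, 5+4=9, 7+4=11, 12+4=16 -> [6, 10, 5, 9, 11, 16]
Stage 5 (SUM): sum[0..0]=6, sum[0..1]=16, sum[0..2]=21, sum[0..3]=30, sum[0..4]=41, sum[0..5]=57 -> [6, 16, 21, 30, 41, 57]
Stage 6 (DIFF): s[0]=6, 16-6=10, 21-16=5, 30-21=9, 41-30=11, 57-41=16 -> [6, 10, 5, 9, 11, 16]

Answer: 6 10 5 9 11 16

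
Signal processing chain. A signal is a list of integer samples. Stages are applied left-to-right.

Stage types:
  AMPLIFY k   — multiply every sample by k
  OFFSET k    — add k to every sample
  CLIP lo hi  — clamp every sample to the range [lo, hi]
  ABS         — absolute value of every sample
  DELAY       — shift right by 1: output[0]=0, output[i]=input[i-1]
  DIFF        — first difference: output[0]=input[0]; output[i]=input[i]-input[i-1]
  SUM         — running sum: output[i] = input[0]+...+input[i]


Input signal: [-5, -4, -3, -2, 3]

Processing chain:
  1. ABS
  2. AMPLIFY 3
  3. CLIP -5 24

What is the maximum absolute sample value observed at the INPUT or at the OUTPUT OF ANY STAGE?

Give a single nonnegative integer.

Answer: 15

Derivation:
Input: [-5, -4, -3, -2, 3] (max |s|=5)
Stage 1 (ABS): |-5|=5, |-4|=4, |-3|=3, |-2|=2, |3|=3 -> [5, 4, 3, 2, 3] (max |s|=5)
Stage 2 (AMPLIFY 3): 5*3=15, 4*3=12, 3*3=9, 2*3=6, 3*3=9 -> [15, 12, 9, 6, 9] (max |s|=15)
Stage 3 (CLIP -5 24): clip(15,-5,24)=15, clip(12,-5,24)=12, clip(9,-5,24)=9, clip(6,-5,24)=6, clip(9,-5,24)=9 -> [15, 12, 9, 6, 9] (max |s|=15)
Overall max amplitude: 15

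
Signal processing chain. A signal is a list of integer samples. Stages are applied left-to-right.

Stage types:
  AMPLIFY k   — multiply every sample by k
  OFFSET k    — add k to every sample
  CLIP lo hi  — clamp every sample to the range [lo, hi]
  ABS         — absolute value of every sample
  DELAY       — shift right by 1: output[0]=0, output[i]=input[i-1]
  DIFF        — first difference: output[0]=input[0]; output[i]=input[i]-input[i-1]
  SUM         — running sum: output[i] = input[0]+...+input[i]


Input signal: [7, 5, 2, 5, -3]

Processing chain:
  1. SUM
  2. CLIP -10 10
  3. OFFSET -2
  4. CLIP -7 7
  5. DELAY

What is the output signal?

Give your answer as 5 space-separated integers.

Input: [7, 5, 2, 5, -3]
Stage 1 (SUM): sum[0..0]=7, sum[0..1]=12, sum[0..2]=14, sum[0..3]=19, sum[0..4]=16 -> [7, 12, 14, 19, 16]
Stage 2 (CLIP -10 10): clip(7,-10,10)=7, clip(12,-10,10)=10, clip(14,-10,10)=10, clip(19,-10,10)=10, clip(16,-10,10)=10 -> [7, 10, 10, 10, 10]
Stage 3 (OFFSET -2): 7+-2=5, 10+-2=8, 10+-2=8, 10+-2=8, 10+-2=8 -> [5, 8, 8, 8, 8]
Stage 4 (CLIP -7 7): clip(5,-7,7)=5, clip(8,-7,7)=7, clip(8,-7,7)=7, clip(8,-7,7)=7, clip(8,-7,7)=7 -> [5, 7, 7, 7, 7]
Stage 5 (DELAY): [0, 5, 7, 7, 7] = [0, 5, 7, 7, 7] -> [0, 5, 7, 7, 7]

Answer: 0 5 7 7 7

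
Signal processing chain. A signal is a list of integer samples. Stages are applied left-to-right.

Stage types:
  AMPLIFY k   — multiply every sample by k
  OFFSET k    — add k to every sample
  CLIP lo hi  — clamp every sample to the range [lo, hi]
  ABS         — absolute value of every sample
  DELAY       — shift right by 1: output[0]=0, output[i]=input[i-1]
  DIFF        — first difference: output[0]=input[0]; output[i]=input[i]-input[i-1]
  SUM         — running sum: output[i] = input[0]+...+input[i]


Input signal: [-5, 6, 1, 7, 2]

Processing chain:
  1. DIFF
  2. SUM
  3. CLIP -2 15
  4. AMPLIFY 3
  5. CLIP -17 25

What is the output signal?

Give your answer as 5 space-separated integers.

Input: [-5, 6, 1, 7, 2]
Stage 1 (DIFF): s[0]=-5, 6--5=11, 1-6=-5, 7-1=6, 2-7=-5 -> [-5, 11, -5, 6, -5]
Stage 2 (SUM): sum[0..0]=-5, sum[0..1]=6, sum[0..2]=1, sum[0..3]=7, sum[0..4]=2 -> [-5, 6, 1, 7, 2]
Stage 3 (CLIP -2 15): clip(-5,-2,15)=-2, clip(6,-2,15)=6, clip(1,-2,15)=1, clip(7,-2,15)=7, clip(2,-2,15)=2 -> [-2, 6, 1, 7, 2]
Stage 4 (AMPLIFY 3): -2*3=-6, 6*3=18, 1*3=3, 7*3=21, 2*3=6 -> [-6, 18, 3, 21, 6]
Stage 5 (CLIP -17 25): clip(-6,-17,25)=-6, clip(18,-17,25)=18, clip(3,-17,25)=3, clip(21,-17,25)=21, clip(6,-17,25)=6 -> [-6, 18, 3, 21, 6]

Answer: -6 18 3 21 6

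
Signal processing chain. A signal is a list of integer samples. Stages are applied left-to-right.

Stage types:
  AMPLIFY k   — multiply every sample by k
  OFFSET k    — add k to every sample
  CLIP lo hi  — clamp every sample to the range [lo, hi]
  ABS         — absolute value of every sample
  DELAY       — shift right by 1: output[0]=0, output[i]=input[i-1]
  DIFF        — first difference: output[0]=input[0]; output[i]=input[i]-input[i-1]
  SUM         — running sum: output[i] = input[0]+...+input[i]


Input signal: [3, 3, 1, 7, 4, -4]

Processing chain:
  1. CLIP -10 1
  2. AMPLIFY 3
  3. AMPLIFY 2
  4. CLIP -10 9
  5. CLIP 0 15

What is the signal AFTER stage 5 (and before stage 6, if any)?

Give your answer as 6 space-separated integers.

Input: [3, 3, 1, 7, 4, -4]
Stage 1 (CLIP -10 1): clip(3,-10,1)=1, clip(3,-10,1)=1, clip(1,-10,1)=1, clip(7,-10,1)=1, clip(4,-10,1)=1, clip(-4,-10,1)=-4 -> [1, 1, 1, 1, 1, -4]
Stage 2 (AMPLIFY 3): 1*3=3, 1*3=3, 1*3=3, 1*3=3, 1*3=3, -4*3=-12 -> [3, 3, 3, 3, 3, -12]
Stage 3 (AMPLIFY 2): 3*2=6, 3*2=6, 3*2=6, 3*2=6, 3*2=6, -12*2=-24 -> [6, 6, 6, 6, 6, -24]
Stage 4 (CLIP -10 9): clip(6,-10,9)=6, clip(6,-10,9)=6, clip(6,-10,9)=6, clip(6,-10,9)=6, clip(6,-10,9)=6, clip(-24,-10,9)=-10 -> [6, 6, 6, 6, 6, -10]
Stage 5 (CLIP 0 15): clip(6,0,15)=6, clip(6,0,15)=6, clip(6,0,15)=6, clip(6,0,15)=6, clip(6,0,15)=6, clip(-10,0,15)=0 -> [6, 6, 6, 6, 6, 0]

Answer: 6 6 6 6 6 0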